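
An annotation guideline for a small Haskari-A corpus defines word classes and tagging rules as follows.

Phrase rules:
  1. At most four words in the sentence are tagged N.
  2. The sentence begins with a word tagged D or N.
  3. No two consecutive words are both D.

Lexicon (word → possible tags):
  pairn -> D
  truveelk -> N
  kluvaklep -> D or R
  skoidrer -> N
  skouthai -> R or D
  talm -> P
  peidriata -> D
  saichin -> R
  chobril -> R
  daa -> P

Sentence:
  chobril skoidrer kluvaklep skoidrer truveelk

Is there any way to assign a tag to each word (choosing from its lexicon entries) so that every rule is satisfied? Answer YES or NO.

NO

Candidates per position — 1:chobril {R}; 2:skoidrer {N}; 3:kluvaklep {D,R}; 4:skoidrer {N}; 5:truveelk {N}.
Rule 2 cannot be satisfied by any choice of tags from the lexicon.
So there is no consistent tagging.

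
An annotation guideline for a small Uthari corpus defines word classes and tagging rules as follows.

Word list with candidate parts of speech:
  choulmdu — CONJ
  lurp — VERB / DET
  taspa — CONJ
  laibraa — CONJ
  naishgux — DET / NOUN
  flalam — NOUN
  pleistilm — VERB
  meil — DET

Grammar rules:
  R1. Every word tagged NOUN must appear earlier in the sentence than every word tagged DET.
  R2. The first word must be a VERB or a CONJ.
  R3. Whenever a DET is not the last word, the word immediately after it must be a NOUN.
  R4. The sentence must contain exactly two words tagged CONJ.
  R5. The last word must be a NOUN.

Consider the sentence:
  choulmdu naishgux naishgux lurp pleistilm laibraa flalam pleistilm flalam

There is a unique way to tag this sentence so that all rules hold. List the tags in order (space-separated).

CONJ NOUN NOUN VERB VERB CONJ NOUN VERB NOUN

Candidates per position — 1:choulmdu {CONJ}; 2:naishgux {DET,NOUN}; 3:naishgux {DET,NOUN}; 4:lurp {VERB,DET}; 5:pleistilm {VERB}; 6:laibraa {CONJ}; 7:flalam {NOUN}; 8:pleistilm {VERB}; 9:flalam {NOUN}.
Word 2 cannot be DET — rule 1 would then fail for every completion. It is NOUN.
Word 3 cannot be DET — rule 1 would then fail for every completion. It is NOUN.
Word 4 cannot be DET — rule 1 would then fail for every completion. It is VERB.
The unique satisfying tagging is: CONJ NOUN NOUN VERB VERB CONJ NOUN VERB NOUN.
Rule-by-rule: rule 1 satisfied; rule 2 satisfied; rule 3 satisfied; rule 4 satisfied; rule 5 satisfied.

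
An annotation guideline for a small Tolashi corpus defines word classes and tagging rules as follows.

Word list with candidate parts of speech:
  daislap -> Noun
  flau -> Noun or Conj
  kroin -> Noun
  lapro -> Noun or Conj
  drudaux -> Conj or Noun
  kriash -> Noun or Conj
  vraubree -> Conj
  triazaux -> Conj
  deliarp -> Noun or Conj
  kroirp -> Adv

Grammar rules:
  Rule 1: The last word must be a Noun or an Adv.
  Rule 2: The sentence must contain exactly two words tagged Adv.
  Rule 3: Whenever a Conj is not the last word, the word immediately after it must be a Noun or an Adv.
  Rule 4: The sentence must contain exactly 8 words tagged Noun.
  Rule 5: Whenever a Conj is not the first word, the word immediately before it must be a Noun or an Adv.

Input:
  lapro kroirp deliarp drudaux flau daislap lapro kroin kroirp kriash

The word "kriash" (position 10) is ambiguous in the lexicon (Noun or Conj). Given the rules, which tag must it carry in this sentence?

Noun

Candidates per position — 1:lapro {Noun,Conj}; 2:kroirp {Adv}; 3:deliarp {Noun,Conj}; 4:drudaux {Conj,Noun}; 5:flau {Noun,Conj}; 6:daislap {Noun}; 7:lapro {Noun,Conj}; 8:kroin {Noun}; 9:kroirp {Adv}; 10:kriash {Noun,Conj}.
Position 1: Conj is ruled out by rule 4; that leaves Noun.
Position 3: Conj is ruled out by rule 4; that leaves Noun.
Position 4: Conj is ruled out by rule 4; that leaves Noun.
Position 5: Conj is ruled out by rule 4; that leaves Noun.
Position 7: Conj is ruled out by rule 4; that leaves Noun.
Position 10: Conj is ruled out by rule 1; that leaves Noun.
The only consistent sequence is: Noun Adv Noun Noun Noun Noun Noun Noun Adv Noun.
Check: rule 1 holds; rule 2 holds; rule 3 holds; rule 4 holds; rule 5 holds.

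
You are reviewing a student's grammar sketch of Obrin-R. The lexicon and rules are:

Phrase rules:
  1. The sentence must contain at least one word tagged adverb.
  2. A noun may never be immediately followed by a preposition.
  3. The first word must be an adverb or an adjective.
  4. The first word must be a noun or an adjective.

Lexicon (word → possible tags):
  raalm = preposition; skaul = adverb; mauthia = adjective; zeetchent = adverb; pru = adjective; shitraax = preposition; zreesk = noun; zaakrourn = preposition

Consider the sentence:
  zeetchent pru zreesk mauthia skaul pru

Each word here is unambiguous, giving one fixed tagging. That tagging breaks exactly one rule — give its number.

4

Fixed tagging: adverb adjective noun adjective adverb adjective.
Rule check: R1 holds, R2 holds, R3 holds, R4 violated.
Only rule 4 fails.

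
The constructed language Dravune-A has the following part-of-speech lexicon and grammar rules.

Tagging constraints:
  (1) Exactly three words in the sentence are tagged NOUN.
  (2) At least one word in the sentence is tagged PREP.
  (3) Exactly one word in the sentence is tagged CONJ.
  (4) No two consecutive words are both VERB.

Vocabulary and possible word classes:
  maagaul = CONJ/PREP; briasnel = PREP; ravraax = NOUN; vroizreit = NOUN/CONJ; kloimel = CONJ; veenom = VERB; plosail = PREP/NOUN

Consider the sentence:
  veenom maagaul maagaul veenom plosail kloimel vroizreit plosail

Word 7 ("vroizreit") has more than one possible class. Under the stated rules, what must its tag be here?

Candidates per position — 1:veenom {VERB}; 2:maagaul {CONJ,PREP}; 3:maagaul {CONJ,PREP}; 4:veenom {VERB}; 5:plosail {PREP,NOUN}; 6:kloimel {CONJ}; 7:vroizreit {NOUN,CONJ}; 8:plosail {PREP,NOUN}.
Position 2: tagging it CONJ would leave rule 3 unsatisfiable, so it must be PREP.
Position 3: tagging it CONJ would leave rule 3 unsatisfiable, so it must be PREP.
Position 5: tagging it PREP would leave rule 1 unsatisfiable, so it must be NOUN.
Position 7: tagging it CONJ would leave rule 1 unsatisfiable, so it must be NOUN.
Position 8: tagging it PREP would leave rule 1 unsatisfiable, so it must be NOUN.
The unique satisfying tagging is: VERB PREP PREP VERB NOUN CONJ NOUN NOUN.
Rule-by-rule: rule 1 satisfied; rule 2 satisfied; rule 3 satisfied; rule 4 satisfied.

NOUN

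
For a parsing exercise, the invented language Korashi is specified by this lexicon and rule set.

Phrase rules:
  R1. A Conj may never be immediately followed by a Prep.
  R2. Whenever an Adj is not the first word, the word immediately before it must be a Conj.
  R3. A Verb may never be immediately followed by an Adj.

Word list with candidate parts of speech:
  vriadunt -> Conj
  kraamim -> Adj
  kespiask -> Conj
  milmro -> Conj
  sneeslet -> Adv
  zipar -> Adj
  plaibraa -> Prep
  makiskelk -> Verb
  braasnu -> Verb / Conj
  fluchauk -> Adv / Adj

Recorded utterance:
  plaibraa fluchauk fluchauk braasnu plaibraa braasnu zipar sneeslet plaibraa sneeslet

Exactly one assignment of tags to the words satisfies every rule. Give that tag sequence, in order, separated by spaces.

Prep Adv Adv Verb Prep Conj Adj Adv Prep Adv

Candidates per position — 1:plaibraa {Prep}; 2:fluchauk {Adv,Adj}; 3:fluchauk {Adv,Adj}; 4:braasnu {Verb,Conj}; 5:plaibraa {Prep}; 6:braasnu {Verb,Conj}; 7:zipar {Adj}; 8:sneeslet {Adv}; 9:plaibraa {Prep}; 10:sneeslet {Adv}.
At position 2, choosing Adj makes rule 2 impossible to satisfy; hence Adv.
At position 3, choosing Adj makes rule 2 impossible to satisfy; hence Adv.
At position 4, choosing Conj makes rule 1 impossible to satisfy; hence Verb.
At position 6, choosing Verb makes rule 2 impossible to satisfy; hence Conj.
So the tagging must be: Prep Adv Adv Verb Prep Conj Adj Adv Prep Adv.
Check: rule 1 ok; rule 2 ok; rule 3 ok.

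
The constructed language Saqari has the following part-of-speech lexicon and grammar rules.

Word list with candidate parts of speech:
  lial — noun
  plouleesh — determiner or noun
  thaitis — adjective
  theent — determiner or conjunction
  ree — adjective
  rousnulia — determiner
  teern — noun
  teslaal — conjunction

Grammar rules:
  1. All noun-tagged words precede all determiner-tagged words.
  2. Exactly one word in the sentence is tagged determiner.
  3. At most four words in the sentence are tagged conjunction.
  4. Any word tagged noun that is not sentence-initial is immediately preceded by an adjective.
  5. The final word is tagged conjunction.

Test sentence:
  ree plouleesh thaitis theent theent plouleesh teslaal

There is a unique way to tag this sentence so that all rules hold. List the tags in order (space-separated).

adjective noun adjective conjunction conjunction determiner conjunction

Candidates per position — 1:ree {adjective}; 2:plouleesh {determiner,noun}; 3:thaitis {adjective}; 4:theent {determiner,conjunction}; 5:theent {determiner,conjunction}; 6:plouleesh {determiner,noun}; 7:teslaal {conjunction}.
Position 6: noun is ruled out by rule 4; that leaves determiner.
Position 2: determiner is ruled out by rule 2; that leaves noun.
Position 4: determiner is ruled out by rule 2; that leaves conjunction.
Position 5: determiner is ruled out by rule 2; that leaves conjunction.
So the tagging must be: adjective noun adjective conjunction conjunction determiner conjunction.
Check: rule 1 ✓; rule 2 ✓; rule 3 ✓; rule 4 ✓; rule 5 ✓.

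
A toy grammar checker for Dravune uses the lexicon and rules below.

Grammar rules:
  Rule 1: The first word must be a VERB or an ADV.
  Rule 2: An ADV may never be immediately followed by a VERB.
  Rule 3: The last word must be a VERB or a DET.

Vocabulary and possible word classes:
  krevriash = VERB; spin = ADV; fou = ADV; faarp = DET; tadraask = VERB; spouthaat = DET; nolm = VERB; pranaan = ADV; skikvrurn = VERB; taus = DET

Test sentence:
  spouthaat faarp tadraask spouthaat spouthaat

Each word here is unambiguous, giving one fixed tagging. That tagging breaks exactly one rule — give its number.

Fixed tagging: DET DET VERB DET DET.
Applying the rules: R1 violated, R2 holds, R3 holds.
Only rule 1 fails.

1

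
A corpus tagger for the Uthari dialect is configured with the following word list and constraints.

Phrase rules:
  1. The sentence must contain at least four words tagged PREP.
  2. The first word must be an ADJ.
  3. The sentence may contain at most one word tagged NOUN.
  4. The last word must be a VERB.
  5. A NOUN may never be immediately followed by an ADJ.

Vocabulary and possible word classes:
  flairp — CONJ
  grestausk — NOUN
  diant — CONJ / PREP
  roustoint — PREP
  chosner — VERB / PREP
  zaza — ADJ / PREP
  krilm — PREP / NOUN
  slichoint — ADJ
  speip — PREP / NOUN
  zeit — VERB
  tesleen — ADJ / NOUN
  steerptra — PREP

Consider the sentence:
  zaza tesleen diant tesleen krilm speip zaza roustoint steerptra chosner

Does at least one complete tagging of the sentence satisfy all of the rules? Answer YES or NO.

Candidates per position — 1:zaza {ADJ,PREP}; 2:tesleen {ADJ,NOUN}; 3:diant {CONJ,PREP}; 4:tesleen {ADJ,NOUN}; 5:krilm {PREP,NOUN}; 6:speip {PREP,NOUN}; 7:zaza {ADJ,PREP}; 8:roustoint {PREP}; 9:steerptra {PREP}; 10:chosner {VERB,PREP}.
One satisfying assignment: ADJ NOUN CONJ ADJ PREP PREP ADJ PREP PREP VERB.
Verifying each rule — rule 1 ✓; rule 2 ✓; rule 3 ✓; rule 4 ✓; rule 5 ✓.

YES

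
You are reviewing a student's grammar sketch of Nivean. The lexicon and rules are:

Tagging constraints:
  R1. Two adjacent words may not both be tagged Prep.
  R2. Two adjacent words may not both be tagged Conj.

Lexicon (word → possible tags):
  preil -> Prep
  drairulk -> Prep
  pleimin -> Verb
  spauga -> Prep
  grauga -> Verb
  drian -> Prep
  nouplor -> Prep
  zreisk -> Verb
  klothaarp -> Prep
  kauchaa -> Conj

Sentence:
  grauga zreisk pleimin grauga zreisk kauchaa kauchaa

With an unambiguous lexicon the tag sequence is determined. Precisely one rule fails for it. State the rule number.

2

Fixed tagging: Verb Verb Verb Verb Verb Conj Conj.
Checking each rule: R1 ok, R2 fails.
Only rule 2 fails.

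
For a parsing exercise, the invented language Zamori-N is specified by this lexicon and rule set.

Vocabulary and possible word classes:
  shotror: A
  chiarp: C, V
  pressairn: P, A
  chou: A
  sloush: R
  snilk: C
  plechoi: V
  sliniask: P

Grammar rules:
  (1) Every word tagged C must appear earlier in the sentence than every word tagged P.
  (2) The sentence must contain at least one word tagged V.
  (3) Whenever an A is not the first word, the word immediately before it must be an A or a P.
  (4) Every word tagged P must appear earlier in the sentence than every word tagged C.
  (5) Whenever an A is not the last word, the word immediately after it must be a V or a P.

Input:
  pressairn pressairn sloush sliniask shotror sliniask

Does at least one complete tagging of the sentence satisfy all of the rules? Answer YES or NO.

Candidates per position — 1:pressairn {P,A}; 2:pressairn {P,A}; 3:sloush {R}; 4:sliniask {P}; 5:shotror {A}; 6:sliniask {P}.
Rule 2 cannot be satisfied by any choice of tags from the lexicon.
So there is no consistent tagging.

NO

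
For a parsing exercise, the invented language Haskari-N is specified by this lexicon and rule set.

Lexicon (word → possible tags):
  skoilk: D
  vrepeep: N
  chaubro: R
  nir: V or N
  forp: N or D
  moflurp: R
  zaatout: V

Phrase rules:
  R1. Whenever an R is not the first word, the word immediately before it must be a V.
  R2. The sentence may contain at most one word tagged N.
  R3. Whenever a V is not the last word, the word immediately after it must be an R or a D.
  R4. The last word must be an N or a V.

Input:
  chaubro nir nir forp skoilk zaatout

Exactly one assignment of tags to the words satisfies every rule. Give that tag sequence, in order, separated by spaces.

R N V D D V

Candidates per position — 1:chaubro {R}; 2:nir {V,N}; 3:nir {V,N}; 4:forp {N,D}; 5:skoilk {D}; 6:zaatout {V}.
If word 2 were V, no tagging could satisfy rule 3; so word 2 is N.
If word 3 were N, no tagging could satisfy rule 2; so word 3 is V.
If word 4 were N, no tagging could satisfy rule 2; so word 4 is D.
That leaves exactly one tagging: R N V D D V.
Rule-by-rule: rule 1 ok; rule 2 ok; rule 3 ok; rule 4 ok.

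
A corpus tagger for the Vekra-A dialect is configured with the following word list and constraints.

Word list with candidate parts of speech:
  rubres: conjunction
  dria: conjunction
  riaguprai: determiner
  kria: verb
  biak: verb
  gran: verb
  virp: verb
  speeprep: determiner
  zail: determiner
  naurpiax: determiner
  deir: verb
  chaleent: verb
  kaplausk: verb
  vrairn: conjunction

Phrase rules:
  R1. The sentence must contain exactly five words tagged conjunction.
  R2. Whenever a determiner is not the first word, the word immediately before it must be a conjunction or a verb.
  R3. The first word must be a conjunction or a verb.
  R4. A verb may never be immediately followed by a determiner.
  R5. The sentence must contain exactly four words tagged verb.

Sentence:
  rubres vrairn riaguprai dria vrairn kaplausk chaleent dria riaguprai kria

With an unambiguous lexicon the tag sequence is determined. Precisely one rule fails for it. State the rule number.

5

Fixed tagging: conjunction conjunction determiner conjunction conjunction verb verb conjunction determiner verb.
Rule check: R1 ok, R2 ok, R3 ok, R4 ok, R5 fails.
Only rule 5 fails.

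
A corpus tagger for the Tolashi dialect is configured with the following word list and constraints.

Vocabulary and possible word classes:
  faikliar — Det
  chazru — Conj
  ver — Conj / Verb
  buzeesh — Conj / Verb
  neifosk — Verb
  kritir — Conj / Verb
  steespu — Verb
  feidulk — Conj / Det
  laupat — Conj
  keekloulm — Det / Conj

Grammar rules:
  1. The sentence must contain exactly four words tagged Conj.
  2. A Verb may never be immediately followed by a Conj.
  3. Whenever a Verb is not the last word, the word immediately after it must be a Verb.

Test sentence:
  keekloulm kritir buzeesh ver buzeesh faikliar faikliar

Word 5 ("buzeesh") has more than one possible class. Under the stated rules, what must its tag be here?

Candidates per position — 1:keekloulm {Det,Conj}; 2:kritir {Conj,Verb}; 3:buzeesh {Conj,Verb}; 4:ver {Conj,Verb}; 5:buzeesh {Conj,Verb}; 6:faikliar {Det}; 7:faikliar {Det}.
If word 2 were Verb, no tagging could satisfy rule 3; so word 2 is Conj.
If word 3 were Verb, no tagging could satisfy rule 3; so word 3 is Conj.
If word 4 were Verb, no tagging could satisfy rule 3; so word 4 is Conj.
If word 5 were Verb, no tagging could satisfy rule 3; so word 5 is Conj.
If word 1 were Conj, no tagging could satisfy rule 1; so word 1 is Det.
The only consistent sequence is: Det Conj Conj Conj Conj Det Det.
Check: rule 1 holds; rule 2 holds; rule 3 holds.

Conj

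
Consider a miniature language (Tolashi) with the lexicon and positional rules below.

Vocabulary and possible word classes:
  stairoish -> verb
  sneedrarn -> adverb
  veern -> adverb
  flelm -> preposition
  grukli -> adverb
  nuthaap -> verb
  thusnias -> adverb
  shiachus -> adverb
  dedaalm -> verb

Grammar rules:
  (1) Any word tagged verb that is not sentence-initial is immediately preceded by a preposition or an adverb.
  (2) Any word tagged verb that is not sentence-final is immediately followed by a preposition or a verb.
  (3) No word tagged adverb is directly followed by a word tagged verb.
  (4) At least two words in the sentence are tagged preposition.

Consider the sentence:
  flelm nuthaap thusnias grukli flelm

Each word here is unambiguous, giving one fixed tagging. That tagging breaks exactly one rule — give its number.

Fixed tagging: preposition verb adverb adverb preposition.
Applying the rules: R1 ok, R2 fails, R3 ok, R4 ok.
Only rule 2 fails.

2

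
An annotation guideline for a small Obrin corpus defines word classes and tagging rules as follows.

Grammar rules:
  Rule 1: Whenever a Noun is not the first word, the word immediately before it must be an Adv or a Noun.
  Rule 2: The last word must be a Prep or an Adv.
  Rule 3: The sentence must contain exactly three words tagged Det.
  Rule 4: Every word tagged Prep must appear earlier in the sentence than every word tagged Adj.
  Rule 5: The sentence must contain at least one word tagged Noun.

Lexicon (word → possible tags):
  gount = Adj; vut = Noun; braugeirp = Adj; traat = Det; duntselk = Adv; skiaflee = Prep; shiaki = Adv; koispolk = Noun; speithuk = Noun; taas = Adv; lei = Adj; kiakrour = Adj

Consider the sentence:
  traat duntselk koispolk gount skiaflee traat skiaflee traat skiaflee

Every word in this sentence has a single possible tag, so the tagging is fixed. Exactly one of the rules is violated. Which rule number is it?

Fixed tagging: Det Adv Noun Adj Prep Det Prep Det Prep.
Rule check: R1 ✓, R2 ✓, R3 ✓, R4 ✗, R5 ✓.
Only rule 4 fails.

4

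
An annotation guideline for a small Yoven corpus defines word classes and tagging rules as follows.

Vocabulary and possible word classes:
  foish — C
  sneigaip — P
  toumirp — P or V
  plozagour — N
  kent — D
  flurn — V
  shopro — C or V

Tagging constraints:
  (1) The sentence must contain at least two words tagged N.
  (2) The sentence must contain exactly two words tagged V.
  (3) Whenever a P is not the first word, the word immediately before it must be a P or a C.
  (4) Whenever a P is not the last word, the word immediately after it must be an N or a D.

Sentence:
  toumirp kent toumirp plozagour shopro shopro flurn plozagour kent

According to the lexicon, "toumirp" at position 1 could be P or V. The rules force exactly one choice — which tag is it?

Candidates per position — 1:toumirp {P,V}; 2:kent {D}; 3:toumirp {P,V}; 4:plozagour {N}; 5:shopro {C,V}; 6:shopro {C,V}; 7:flurn {V}; 8:plozagour {N}; 9:kent {D}.
If word 3 were P, no tagging could satisfy rule 3; so word 3 is V.
If word 5 were V, no tagging could satisfy rule 2; so word 5 is C.
If word 6 were V, no tagging could satisfy rule 2; so word 6 is C.
If word 1 were V, no tagging could satisfy rule 2; so word 1 is P.
That leaves exactly one tagging: P D V N C C V N D.
Check: rule 1 satisfied; rule 2 satisfied; rule 3 satisfied; rule 4 satisfied.

P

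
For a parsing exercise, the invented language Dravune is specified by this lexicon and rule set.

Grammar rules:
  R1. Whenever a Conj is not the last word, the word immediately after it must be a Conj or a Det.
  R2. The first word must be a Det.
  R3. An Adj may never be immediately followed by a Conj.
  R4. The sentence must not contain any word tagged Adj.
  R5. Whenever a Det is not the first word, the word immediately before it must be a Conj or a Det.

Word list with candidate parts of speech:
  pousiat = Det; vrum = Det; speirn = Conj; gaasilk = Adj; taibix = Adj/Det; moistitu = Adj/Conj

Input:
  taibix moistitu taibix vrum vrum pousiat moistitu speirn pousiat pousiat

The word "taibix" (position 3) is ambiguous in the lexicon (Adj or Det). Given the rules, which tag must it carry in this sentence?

Candidates per position — 1:taibix {Adj,Det}; 2:moistitu {Adj,Conj}; 3:taibix {Adj,Det}; 4:vrum {Det}; 5:vrum {Det}; 6:pousiat {Det}; 7:moistitu {Adj,Conj}; 8:speirn {Conj}; 9:pousiat {Det}; 10:pousiat {Det}.
Position 1: tagging it Adj would leave rule 2 unsatisfiable, so it must be Det.
Position 2: tagging it Adj would leave rule 4 unsatisfiable, so it must be Conj.
Position 3: tagging it Adj would leave rule 1 unsatisfiable, so it must be Det.
Position 7: tagging it Adj would leave rule 3 unsatisfiable, so it must be Conj.
The unique satisfying tagging is: Det Conj Det Det Det Det Conj Conj Det Det.
Rule-by-rule: rule 1 satisfied; rule 2 satisfied; rule 3 satisfied; rule 4 satisfied; rule 5 satisfied.

Det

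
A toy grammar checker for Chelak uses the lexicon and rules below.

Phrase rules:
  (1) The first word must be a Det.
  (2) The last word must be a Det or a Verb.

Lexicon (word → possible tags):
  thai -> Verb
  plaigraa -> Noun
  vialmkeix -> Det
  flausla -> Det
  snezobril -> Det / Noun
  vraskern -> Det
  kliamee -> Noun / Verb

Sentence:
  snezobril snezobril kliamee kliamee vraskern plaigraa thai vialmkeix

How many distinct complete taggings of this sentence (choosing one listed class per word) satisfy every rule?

Candidates per position — 1:snezobril {Det,Noun}; 2:snezobril {Det,Noun}; 3:kliamee {Noun,Verb}; 4:kliamee {Noun,Verb}; 5:vraskern {Det}; 6:plaigraa {Noun}; 7:thai {Verb}; 8:vialmkeix {Det}.
There are 16 candidate sequences in total.
Checking each against the rules leaves 8 sequences.
Count = 8.

8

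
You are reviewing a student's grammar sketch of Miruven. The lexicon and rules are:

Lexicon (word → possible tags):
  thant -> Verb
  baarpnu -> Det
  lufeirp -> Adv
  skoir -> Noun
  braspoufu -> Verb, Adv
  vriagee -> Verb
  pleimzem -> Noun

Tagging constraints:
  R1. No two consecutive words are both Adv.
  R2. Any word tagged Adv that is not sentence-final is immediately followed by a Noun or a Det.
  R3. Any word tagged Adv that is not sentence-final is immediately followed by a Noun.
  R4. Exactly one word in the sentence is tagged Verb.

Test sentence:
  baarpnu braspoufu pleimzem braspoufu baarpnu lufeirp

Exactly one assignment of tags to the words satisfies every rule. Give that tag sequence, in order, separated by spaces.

Det Adv Noun Verb Det Adv

Candidates per position — 1:baarpnu {Det}; 2:braspoufu {Verb,Adv}; 3:pleimzem {Noun}; 4:braspoufu {Verb,Adv}; 5:baarpnu {Det}; 6:lufeirp {Adv}.
Word 4 cannot be Adv — rule 3 would then fail for every completion. It is Verb.
Word 2 cannot be Verb — rule 4 would then fail for every completion. It is Adv.
The only consistent sequence is: Det Adv Noun Verb Det Adv.
Rule-by-rule: rule 1 ✓; rule 2 ✓; rule 3 ✓; rule 4 ✓.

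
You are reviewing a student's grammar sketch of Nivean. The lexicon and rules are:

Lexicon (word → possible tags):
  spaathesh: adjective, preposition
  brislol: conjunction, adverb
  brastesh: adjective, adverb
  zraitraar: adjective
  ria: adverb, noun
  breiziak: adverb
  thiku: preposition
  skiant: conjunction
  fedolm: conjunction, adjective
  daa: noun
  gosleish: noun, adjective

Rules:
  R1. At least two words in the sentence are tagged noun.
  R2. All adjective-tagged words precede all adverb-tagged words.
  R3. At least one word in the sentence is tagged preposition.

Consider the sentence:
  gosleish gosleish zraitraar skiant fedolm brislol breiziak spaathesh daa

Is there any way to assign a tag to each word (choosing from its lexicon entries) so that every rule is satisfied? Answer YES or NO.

YES

Candidates per position — 1:gosleish {noun,adjective}; 2:gosleish {noun,adjective}; 3:zraitraar {adjective}; 4:skiant {conjunction}; 5:fedolm {conjunction,adjective}; 6:brislol {conjunction,adverb}; 7:breiziak {adverb}; 8:spaathesh {adjective,preposition}; 9:daa {noun}.
One satisfying assignment: noun noun adjective conjunction adjective adverb adverb preposition noun.
Verifying each rule — rule 1 satisfied; rule 2 satisfied; rule 3 satisfied.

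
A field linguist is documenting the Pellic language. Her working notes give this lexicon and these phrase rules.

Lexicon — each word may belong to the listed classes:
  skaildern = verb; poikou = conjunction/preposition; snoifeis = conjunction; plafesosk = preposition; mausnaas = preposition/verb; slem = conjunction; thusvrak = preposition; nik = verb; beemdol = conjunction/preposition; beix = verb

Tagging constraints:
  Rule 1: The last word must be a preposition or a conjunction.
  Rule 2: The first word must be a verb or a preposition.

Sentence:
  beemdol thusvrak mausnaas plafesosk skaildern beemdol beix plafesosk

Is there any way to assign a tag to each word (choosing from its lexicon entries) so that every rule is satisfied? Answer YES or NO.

YES

Candidates per position — 1:beemdol {conjunction,preposition}; 2:thusvrak {preposition}; 3:mausnaas {preposition,verb}; 4:plafesosk {preposition}; 5:skaildern {verb}; 6:beemdol {conjunction,preposition}; 7:beix {verb}; 8:plafesosk {preposition}.
One satisfying assignment: preposition preposition verb preposition verb conjunction verb preposition.
Check: rule 1 holds; rule 2 holds.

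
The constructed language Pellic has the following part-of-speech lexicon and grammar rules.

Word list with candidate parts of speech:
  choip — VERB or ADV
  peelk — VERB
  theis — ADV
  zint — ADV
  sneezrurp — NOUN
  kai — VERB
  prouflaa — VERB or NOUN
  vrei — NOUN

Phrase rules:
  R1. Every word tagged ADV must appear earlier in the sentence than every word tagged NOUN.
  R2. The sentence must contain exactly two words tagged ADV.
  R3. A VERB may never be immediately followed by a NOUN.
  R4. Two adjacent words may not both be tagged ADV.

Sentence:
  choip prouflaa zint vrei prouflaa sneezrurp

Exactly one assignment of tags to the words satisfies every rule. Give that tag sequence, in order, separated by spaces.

Candidates per position — 1:choip {VERB,ADV}; 2:prouflaa {VERB,NOUN}; 3:zint {ADV}; 4:vrei {NOUN}; 5:prouflaa {VERB,NOUN}; 6:sneezrurp {NOUN}.
At position 1, choosing VERB makes rule 2 impossible to satisfy; hence ADV.
At position 2, choosing NOUN makes rule 1 impossible to satisfy; hence VERB.
At position 5, choosing VERB makes rule 3 impossible to satisfy; hence NOUN.
So the tagging must be: ADV VERB ADV NOUN NOUN NOUN.
Checking: rule 1 ✓; rule 2 ✓; rule 3 ✓; rule 4 ✓.

ADV VERB ADV NOUN NOUN NOUN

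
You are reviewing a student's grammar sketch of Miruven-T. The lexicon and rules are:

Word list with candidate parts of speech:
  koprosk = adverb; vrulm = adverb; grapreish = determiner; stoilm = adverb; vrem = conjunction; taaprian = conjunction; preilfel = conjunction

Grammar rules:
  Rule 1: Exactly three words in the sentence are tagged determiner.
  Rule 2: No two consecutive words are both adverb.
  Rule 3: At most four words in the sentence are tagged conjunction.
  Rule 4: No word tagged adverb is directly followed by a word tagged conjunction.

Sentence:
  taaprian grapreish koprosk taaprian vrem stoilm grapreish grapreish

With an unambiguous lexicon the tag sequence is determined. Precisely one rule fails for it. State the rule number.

4

Fixed tagging: conjunction determiner adverb conjunction conjunction adverb determiner determiner.
Applying the rules: R1 ok, R2 ok, R3 ok, R4 fails.
Only rule 4 fails.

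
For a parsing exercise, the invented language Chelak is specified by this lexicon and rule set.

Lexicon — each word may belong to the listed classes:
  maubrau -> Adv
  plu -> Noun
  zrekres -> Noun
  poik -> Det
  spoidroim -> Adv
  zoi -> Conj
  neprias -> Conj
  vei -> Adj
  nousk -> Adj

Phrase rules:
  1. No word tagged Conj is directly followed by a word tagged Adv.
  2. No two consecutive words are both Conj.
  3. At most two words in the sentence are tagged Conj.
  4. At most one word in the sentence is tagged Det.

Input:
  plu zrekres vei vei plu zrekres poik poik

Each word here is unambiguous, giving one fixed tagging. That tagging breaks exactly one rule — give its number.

Fixed tagging: Noun Noun Adj Adj Noun Noun Det Det.
Rule check: R1 holds, R2 holds, R3 holds, R4 violated.
Only rule 4 fails.

4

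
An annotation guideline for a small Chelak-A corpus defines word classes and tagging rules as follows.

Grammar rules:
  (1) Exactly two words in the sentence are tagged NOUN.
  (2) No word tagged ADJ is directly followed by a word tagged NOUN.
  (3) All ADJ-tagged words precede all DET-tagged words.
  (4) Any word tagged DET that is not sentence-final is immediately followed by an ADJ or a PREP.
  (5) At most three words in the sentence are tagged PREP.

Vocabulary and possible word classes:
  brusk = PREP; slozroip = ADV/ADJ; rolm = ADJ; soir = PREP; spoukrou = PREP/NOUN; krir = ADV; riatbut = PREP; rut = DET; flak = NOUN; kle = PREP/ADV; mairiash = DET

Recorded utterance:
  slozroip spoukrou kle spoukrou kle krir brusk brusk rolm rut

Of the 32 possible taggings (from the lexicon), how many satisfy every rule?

3

Candidates per position — 1:slozroip {ADV,ADJ}; 2:spoukrou {PREP,NOUN}; 3:kle {PREP,ADV}; 4:spoukrou {PREP,NOUN}; 5:kle {PREP,ADV}; 6:krir {ADV}; 7:brusk {PREP}; 8:brusk {PREP}; 9:rolm {ADJ}; 10:rut {DET}.
There are 32 candidate sequences in total.
The sequences that satisfy every rule: ADV NOUN PREP NOUN ADV ADV PREP PREP ADJ DET; ADV NOUN ADV NOUN PREP ADV PREP PREP ADJ DET; ADV NOUN ADV NOUN ADV ADV PREP PREP ADJ DET.
Count = 3.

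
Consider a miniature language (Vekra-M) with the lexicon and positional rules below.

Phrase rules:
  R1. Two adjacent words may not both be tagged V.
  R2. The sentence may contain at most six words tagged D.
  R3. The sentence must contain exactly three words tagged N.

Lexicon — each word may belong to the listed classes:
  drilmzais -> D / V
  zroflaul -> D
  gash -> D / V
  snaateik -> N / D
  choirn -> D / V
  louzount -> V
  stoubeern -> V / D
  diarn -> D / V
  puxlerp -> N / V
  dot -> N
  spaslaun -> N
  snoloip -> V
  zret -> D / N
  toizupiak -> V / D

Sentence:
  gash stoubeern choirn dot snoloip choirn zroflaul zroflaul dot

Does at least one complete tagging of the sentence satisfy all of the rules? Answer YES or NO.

NO

Candidates per position — 1:gash {D,V}; 2:stoubeern {V,D}; 3:choirn {D,V}; 4:dot {N}; 5:snoloip {V}; 6:choirn {D,V}; 7:zroflaul {D}; 8:zroflaul {D}; 9:dot {N}.
Rule 3 cannot be satisfied by any choice of tags from the lexicon.
So there is no consistent tagging.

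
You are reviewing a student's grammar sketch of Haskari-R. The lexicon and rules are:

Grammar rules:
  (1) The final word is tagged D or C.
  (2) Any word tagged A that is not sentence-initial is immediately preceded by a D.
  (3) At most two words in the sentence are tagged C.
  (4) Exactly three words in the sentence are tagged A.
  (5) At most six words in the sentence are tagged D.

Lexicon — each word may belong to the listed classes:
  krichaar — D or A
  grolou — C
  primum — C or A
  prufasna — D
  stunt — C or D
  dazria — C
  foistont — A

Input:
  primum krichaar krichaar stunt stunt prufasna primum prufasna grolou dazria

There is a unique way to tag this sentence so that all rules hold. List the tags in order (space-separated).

A D A D D D A D C C

Candidates per position — 1:primum {C,A}; 2:krichaar {D,A}; 3:krichaar {D,A}; 4:stunt {C,D}; 5:stunt {C,D}; 6:prufasna {D}; 7:primum {C,A}; 8:prufasna {D}; 9:grolou {C}; 10:dazria {C}.
Word 1 cannot be C — rule 3 would then fail for every completion. It is A.
Word 2 cannot be A — rule 2 would then fail for every completion. It is D.
Word 3 cannot be D — rule 4 would then fail for every completion. It is A.
Word 4 cannot be C — rule 3 would then fail for every completion. It is D.
Word 5 cannot be C — rule 3 would then fail for every completion. It is D.
Word 7 cannot be C — rule 3 would then fail for every completion. It is A.
So the tagging must be: A D A D D D A D C C.
Check: rule 1 satisfied; rule 2 satisfied; rule 3 satisfied; rule 4 satisfied; rule 5 satisfied.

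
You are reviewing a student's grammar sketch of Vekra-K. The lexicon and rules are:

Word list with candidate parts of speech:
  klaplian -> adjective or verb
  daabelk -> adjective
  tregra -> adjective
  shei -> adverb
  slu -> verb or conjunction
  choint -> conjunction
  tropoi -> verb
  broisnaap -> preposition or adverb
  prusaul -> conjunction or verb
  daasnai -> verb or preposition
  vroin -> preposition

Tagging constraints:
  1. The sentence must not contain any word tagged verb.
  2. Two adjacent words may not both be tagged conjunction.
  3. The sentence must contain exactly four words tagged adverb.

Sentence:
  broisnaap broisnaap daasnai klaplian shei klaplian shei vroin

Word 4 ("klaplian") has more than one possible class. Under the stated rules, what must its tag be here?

adjective

Candidates per position — 1:broisnaap {preposition,adverb}; 2:broisnaap {preposition,adverb}; 3:daasnai {verb,preposition}; 4:klaplian {adjective,verb}; 5:shei {adverb}; 6:klaplian {adjective,verb}; 7:shei {adverb}; 8:vroin {preposition}.
If word 1 were preposition, no tagging could satisfy rule 3; so word 1 is adverb.
If word 2 were preposition, no tagging could satisfy rule 3; so word 2 is adverb.
If word 3 were verb, no tagging could satisfy rule 1; so word 3 is preposition.
If word 4 were verb, no tagging could satisfy rule 1; so word 4 is adjective.
If word 6 were verb, no tagging could satisfy rule 1; so word 6 is adjective.
So the tagging must be: adverb adverb preposition adjective adverb adjective adverb preposition.
Checking: rule 1 ✓; rule 2 ✓; rule 3 ✓.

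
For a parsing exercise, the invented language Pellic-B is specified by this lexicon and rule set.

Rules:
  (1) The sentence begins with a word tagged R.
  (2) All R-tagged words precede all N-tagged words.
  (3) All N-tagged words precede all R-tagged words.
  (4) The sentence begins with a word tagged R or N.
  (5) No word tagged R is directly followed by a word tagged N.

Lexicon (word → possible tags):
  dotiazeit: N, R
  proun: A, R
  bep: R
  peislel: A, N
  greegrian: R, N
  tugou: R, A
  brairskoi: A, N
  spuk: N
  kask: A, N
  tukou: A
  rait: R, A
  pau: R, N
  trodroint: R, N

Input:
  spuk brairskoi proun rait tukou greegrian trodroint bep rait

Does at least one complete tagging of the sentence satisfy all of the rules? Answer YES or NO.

Candidates per position — 1:spuk {N}; 2:brairskoi {A,N}; 3:proun {A,R}; 4:rait {R,A}; 5:tukou {A}; 6:greegrian {R,N}; 7:trodroint {R,N}; 8:bep {R}; 9:rait {R,A}.
Rule 1 cannot be satisfied by any choice of tags from the lexicon.
So there is no consistent tagging.

NO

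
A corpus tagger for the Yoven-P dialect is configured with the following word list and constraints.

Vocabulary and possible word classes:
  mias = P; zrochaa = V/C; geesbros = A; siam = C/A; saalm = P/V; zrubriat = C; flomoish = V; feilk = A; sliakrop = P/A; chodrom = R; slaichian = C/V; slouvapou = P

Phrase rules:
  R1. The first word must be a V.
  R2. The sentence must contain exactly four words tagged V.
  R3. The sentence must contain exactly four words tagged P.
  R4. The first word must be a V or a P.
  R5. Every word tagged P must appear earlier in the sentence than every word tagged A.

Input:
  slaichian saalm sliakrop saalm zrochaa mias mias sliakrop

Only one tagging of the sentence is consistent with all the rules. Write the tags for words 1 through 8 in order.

Candidates per position — 1:slaichian {C,V}; 2:saalm {P,V}; 3:sliakrop {P,A}; 4:saalm {P,V}; 5:zrochaa {V,C}; 6:mias {P}; 7:mias {P}; 8:sliakrop {P,A}.
Position 1: C is ruled out by rule 1; that leaves V.
Position 2: P is ruled out by rule 2; that leaves V.
Position 3: A is ruled out by rule 5; that leaves P.
Position 4: P is ruled out by rule 2; that leaves V.
Position 5: C is ruled out by rule 2; that leaves V.
Position 8: A is ruled out by rule 3; that leaves P.
So the tagging must be: V V P V V P P P.
Check: rule 1 ok; rule 2 ok; rule 3 ok; rule 4 ok; rule 5 ok.

V V P V V P P P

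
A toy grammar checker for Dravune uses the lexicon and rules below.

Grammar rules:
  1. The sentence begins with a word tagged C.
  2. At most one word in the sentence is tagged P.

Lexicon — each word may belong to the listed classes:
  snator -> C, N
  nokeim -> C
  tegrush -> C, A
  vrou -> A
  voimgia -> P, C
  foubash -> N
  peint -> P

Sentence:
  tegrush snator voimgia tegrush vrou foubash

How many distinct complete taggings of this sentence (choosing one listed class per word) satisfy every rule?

8

Candidates per position — 1:tegrush {C,A}; 2:snator {C,N}; 3:voimgia {P,C}; 4:tegrush {C,A}; 5:vrou {A}; 6:foubash {N}.
There are 16 candidate sequences in total.
Checking each against the rules leaves 8 sequences.
Count = 8.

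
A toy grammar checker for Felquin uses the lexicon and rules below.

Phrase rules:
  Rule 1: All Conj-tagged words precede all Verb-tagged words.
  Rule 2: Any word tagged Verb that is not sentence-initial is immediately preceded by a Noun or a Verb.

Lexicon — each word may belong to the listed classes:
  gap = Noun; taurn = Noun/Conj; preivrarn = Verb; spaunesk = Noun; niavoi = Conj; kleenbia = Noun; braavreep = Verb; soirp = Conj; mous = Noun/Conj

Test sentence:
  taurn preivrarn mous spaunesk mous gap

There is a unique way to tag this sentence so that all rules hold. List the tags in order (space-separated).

Noun Verb Noun Noun Noun Noun

Candidates per position — 1:taurn {Noun,Conj}; 2:preivrarn {Verb}; 3:mous {Noun,Conj}; 4:spaunesk {Noun}; 5:mous {Noun,Conj}; 6:gap {Noun}.
Position 1: Conj is ruled out by rule 2; that leaves Noun.
Position 3: Conj is ruled out by rule 1; that leaves Noun.
Position 5: Conj is ruled out by rule 1; that leaves Noun.
The unique satisfying tagging is: Noun Verb Noun Noun Noun Noun.
Verifying each rule — rule 1 ✓; rule 2 ✓.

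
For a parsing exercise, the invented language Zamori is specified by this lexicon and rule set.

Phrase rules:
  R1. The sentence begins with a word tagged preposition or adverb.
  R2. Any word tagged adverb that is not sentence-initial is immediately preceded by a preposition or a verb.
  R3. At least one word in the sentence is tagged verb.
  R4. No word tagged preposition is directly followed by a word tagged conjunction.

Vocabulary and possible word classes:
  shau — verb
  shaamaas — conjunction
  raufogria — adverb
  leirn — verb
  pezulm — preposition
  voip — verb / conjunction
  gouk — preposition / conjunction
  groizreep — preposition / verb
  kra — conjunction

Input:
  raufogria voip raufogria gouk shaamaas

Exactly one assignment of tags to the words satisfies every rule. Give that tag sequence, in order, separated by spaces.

adverb verb adverb conjunction conjunction

Candidates per position — 1:raufogria {adverb}; 2:voip {verb,conjunction}; 3:raufogria {adverb}; 4:gouk {preposition,conjunction}; 5:shaamaas {conjunction}.
Word 2 cannot be conjunction — rule 2 would then fail for every completion. It is verb.
Word 4 cannot be preposition — rule 4 would then fail for every completion. It is conjunction.
The unique satisfying tagging is: adverb verb adverb conjunction conjunction.
Rule-by-rule: rule 1 ✓; rule 2 ✓; rule 3 ✓; rule 4 ✓.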